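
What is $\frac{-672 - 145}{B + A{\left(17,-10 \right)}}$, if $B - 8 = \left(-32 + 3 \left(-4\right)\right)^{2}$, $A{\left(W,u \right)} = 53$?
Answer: $- \frac{817}{1997} \approx -0.40911$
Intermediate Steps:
$B = 1944$ ($B = 8 + \left(-32 + 3 \left(-4\right)\right)^{2} = 8 + \left(-32 - 12\right)^{2} = 8 + \left(-44\right)^{2} = 8 + 1936 = 1944$)
$\frac{-672 - 145}{B + A{\left(17,-10 \right)}} = \frac{-672 - 145}{1944 + 53} = \frac{-672 - 145}{1997} = \left(-672 - 145\right) \frac{1}{1997} = \left(-817\right) \frac{1}{1997} = - \frac{817}{1997}$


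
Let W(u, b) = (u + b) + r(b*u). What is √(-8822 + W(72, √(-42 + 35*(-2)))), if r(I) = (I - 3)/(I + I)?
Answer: √(-246945888 + 112917*I*√7)/168 ≈ 0.056581 + 93.539*I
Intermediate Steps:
r(I) = (-3 + I)/(2*I) (r(I) = (-3 + I)/((2*I)) = (-3 + I)*(1/(2*I)) = (-3 + I)/(2*I))
W(u, b) = b + u + (-3 + b*u)/(2*b*u) (W(u, b) = (u + b) + (-3 + b*u)/(2*((b*u))) = (b + u) + (1/(b*u))*(-3 + b*u)/2 = (b + u) + (-3 + b*u)/(2*b*u) = b + u + (-3 + b*u)/(2*b*u))
√(-8822 + W(72, √(-42 + 35*(-2)))) = √(-8822 + (½ + √(-42 + 35*(-2)) + 72 - 3/2/(√(-42 + 35*(-2))*72))) = √(-8822 + (½ + √(-42 - 70) + 72 - 3/2*1/72/√(-42 - 70))) = √(-8822 + (½ + √(-112) + 72 - 3/2*1/72/√(-112))) = √(-8822 + (½ + 4*I*√7 + 72 - 3/2*1/72/4*I*√7)) = √(-8822 + (½ + 4*I*√7 + 72 - 3/2*(-I*√7/28)*1/72)) = √(-8822 + (½ + 4*I*√7 + 72 + I*√7/1344)) = √(-8822 + (145/2 + 5377*I*√7/1344)) = √(-17499/2 + 5377*I*√7/1344)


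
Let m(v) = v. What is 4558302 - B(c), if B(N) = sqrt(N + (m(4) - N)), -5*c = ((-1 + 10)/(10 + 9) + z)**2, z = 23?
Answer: 4558300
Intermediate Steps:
c = -198916/1805 (c = -((-1 + 10)/(10 + 9) + 23)**2/5 = -(9/19 + 23)**2/5 = -(446/19)**2/5 = -1/5*198916/361 = -198916/1805 ≈ -110.20)
B(N) = 2 (B(N) = sqrt(N + (4 - N)) = sqrt(4) = 2)
4558302 - B(c) = 4558302 - 1*2 = 4558302 - 2 = 4558300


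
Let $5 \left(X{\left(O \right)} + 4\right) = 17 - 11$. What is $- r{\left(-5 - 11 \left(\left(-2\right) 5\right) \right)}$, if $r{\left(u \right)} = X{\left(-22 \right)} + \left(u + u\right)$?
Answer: $- \frac{1036}{5} \approx -207.2$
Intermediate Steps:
$X{\left(O \right)} = - \frac{14}{5}$ ($X{\left(O \right)} = -4 + \frac{17 - 11}{5} = -4 + \frac{1}{5} \cdot 6 = -4 + \frac{6}{5} = - \frac{14}{5}$)
$r{\left(u \right)} = - \frac{14}{5} + 2 u$ ($r{\left(u \right)} = - \frac{14}{5} + \left(u + u\right) = - \frac{14}{5} + 2 u$)
$- r{\left(-5 - 11 \left(\left(-2\right) 5\right) \right)} = - (- \frac{14}{5} + 2 \left(-5 - 11 \left(\left(-2\right) 5\right)\right)) = - (- \frac{14}{5} + 2 \left(-5 - -110\right)) = - (- \frac{14}{5} + 2 \left(-5 + 110\right)) = - (- \frac{14}{5} + 2 \cdot 105) = - (- \frac{14}{5} + 210) = \left(-1\right) \frac{1036}{5} = - \frac{1036}{5}$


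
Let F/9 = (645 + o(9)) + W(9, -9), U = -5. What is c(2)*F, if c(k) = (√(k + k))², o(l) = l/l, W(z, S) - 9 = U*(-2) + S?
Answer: 23616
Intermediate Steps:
W(z, S) = 19 + S (W(z, S) = 9 + (-5*(-2) + S) = 9 + (10 + S) = 19 + S)
o(l) = 1
c(k) = 2*k (c(k) = (√(2*k))² = (√2*√k)² = 2*k)
F = 5904 (F = 9*((645 + 1) + (19 - 9)) = 9*(646 + 10) = 9*656 = 5904)
c(2)*F = (2*2)*5904 = 4*5904 = 23616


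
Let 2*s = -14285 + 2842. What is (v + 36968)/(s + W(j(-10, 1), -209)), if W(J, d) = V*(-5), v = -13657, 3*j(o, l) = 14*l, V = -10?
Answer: -46622/11343 ≈ -4.1102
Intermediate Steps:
j(o, l) = 14*l/3 (j(o, l) = (14*l)/3 = 14*l/3)
s = -11443/2 (s = (-14285 + 2842)/2 = (1/2)*(-11443) = -11443/2 ≈ -5721.5)
W(J, d) = 50 (W(J, d) = -10*(-5) = 50)
(v + 36968)/(s + W(j(-10, 1), -209)) = (-13657 + 36968)/(-11443/2 + 50) = 23311/(-11343/2) = 23311*(-2/11343) = -46622/11343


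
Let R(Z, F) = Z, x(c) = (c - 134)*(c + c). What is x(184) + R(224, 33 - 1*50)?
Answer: 18624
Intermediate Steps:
x(c) = 2*c*(-134 + c) (x(c) = (-134 + c)*(2*c) = 2*c*(-134 + c))
x(184) + R(224, 33 - 1*50) = 2*184*(-134 + 184) + 224 = 2*184*50 + 224 = 18400 + 224 = 18624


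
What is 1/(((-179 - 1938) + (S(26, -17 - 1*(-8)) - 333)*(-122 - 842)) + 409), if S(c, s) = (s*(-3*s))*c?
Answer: 1/6409856 ≈ 1.5601e-7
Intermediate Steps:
S(c, s) = -3*c*s**2 (S(c, s) = (-3*s**2)*c = -3*c*s**2)
1/(((-179 - 1938) + (S(26, -17 - 1*(-8)) - 333)*(-122 - 842)) + 409) = 1/(((-179 - 1938) + (-3*26*(-17 - 1*(-8))**2 - 333)*(-122 - 842)) + 409) = 1/((-2117 + (-3*26*(-17 + 8)**2 - 333)*(-964)) + 409) = 1/((-2117 + (-3*26*(-9)**2 - 333)*(-964)) + 409) = 1/((-2117 + (-3*26*81 - 333)*(-964)) + 409) = 1/((-2117 + (-6318 - 333)*(-964)) + 409) = 1/((-2117 - 6651*(-964)) + 409) = 1/((-2117 + 6411564) + 409) = 1/(6409447 + 409) = 1/6409856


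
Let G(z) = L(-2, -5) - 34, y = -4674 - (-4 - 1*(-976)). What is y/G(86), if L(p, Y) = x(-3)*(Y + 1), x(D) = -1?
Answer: 941/5 ≈ 188.20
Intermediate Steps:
L(p, Y) = -1 - Y (L(p, Y) = -(Y + 1) = -(1 + Y) = -1 - Y)
y = -5646 (y = -4674 - (-4 + 976) = -4674 - 1*972 = -4674 - 972 = -5646)
G(z) = -30 (G(z) = (-1 - 1*(-5)) - 34 = (-1 + 5) - 34 = 4 - 34 = -30)
y/G(86) = -5646/(-30) = -5646*(-1/30) = 941/5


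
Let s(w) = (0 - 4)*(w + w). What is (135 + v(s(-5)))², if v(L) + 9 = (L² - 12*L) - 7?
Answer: 1535121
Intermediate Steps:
s(w) = -8*w
v(L) = -16 + L² - 12*L (v(L) = -9 + ((L² - 12*L) - 7) = -9 + (-7 + L² - 12*L) = -16 + L² - 12*L)
(135 + v(s(-5)))² = (135 + (-16 + (-8*(-5))² - (-96)*(-5)))² = (135 + (-16 + 40² - 12*40))² = (135 + (-16 + 1600 - 480))² = (135 + 1104)² = 1239² = 1535121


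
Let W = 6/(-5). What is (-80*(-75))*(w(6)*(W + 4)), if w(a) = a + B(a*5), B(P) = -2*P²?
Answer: -30139200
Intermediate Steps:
W = -6/5 (W = 6*(-⅕) = -6/5 ≈ -1.2000)
w(a) = a - 50*a² (w(a) = a - 2*25*a² = a - 50*a²)
(-80*(-75))*(w(6)*(W + 4)) = (-80*(-75))*((6*(1 - 50*6))*(-6/5 + 4)) = 6000*((6*(1 - 300))*(14/5)) = 6000*((6*(-299))*(14/5)) = 6000*(-1794*14/5) = 6000*(-25116/5) = -30139200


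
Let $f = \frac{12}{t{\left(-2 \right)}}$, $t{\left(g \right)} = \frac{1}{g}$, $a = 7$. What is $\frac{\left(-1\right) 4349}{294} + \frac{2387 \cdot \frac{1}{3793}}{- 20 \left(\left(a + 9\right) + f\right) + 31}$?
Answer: $- \frac{3149987809}{212992122} \approx -14.789$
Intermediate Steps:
$f = -24$ ($f = \frac{12}{\frac{1}{-2}} = \frac{12}{- \frac{1}{2}} = 12 \left(-2\right) = -24$)
$\frac{\left(-1\right) 4349}{294} + \frac{2387 \cdot \frac{1}{3793}}{- 20 \left(\left(a + 9\right) + f\right) + 31} = \frac{\left(-1\right) 4349}{294} + \frac{2387 \cdot \frac{1}{3793}}{- 20 \left(\left(7 + 9\right) - 24\right) + 31} = \left(-4349\right) \frac{1}{294} + \frac{2387 \cdot \frac{1}{3793}}{- 20 \left(16 - 24\right) + 31} = - \frac{4349}{294} + \frac{2387}{3793 \left(\left(-20\right) \left(-8\right) + 31\right)} = - \frac{4349}{294} + \frac{2387}{3793 \left(160 + 31\right)} = - \frac{4349}{294} + \frac{2387}{3793 \cdot 191} = - \frac{4349}{294} + \frac{2387}{3793} \cdot \frac{1}{191} = - \frac{4349}{294} + \frac{2387}{724463} = - \frac{3149987809}{212992122}$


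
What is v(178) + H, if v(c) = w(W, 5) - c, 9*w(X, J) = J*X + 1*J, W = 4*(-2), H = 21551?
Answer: 192322/9 ≈ 21369.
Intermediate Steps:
W = -8
w(X, J) = J/9 + J*X/9 (w(X, J) = (J*X + 1*J)/9 = (J*X + J)/9 = (J + J*X)/9 = J/9 + J*X/9)
v(c) = -35/9 - c (v(c) = (⅑)*5*(1 - 8) - c = (⅑)*5*(-7) - c = -35/9 - c)
v(178) + H = (-35/9 - 1*178) + 21551 = (-35/9 - 178) + 21551 = -1637/9 + 21551 = 192322/9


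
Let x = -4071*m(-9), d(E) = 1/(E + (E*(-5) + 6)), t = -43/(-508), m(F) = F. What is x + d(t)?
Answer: 26343568/719 ≈ 36639.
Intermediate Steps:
t = 43/508 (t = -43*(-1/508) = 43/508 ≈ 0.084646)
d(E) = 1/(6 - 4*E) (d(E) = 1/(E + (-5*E + 6)) = 1/(E + (6 - 5*E)) = 1/(6 - 4*E))
x = 36639 (x = -4071*(-9) = 36639)
x + d(t) = 36639 - 1/(-6 + 4*(43/508)) = 36639 - 1/(-6 + 43/127) = 36639 - 1/(-719/127) = 36639 - 1*(-127/719) = 36639 + 127/719 = 26343568/719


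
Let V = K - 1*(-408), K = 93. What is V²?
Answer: 251001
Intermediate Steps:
V = 501 (V = 93 - 1*(-408) = 93 + 408 = 501)
V² = 501² = 251001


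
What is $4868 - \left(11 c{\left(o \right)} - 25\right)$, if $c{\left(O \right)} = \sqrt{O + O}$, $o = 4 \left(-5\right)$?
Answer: $4893 - 22 i \sqrt{10} \approx 4893.0 - 69.57 i$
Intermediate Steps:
$o = -20$
$c{\left(O \right)} = \sqrt{2} \sqrt{O}$ ($c{\left(O \right)} = \sqrt{2 O} = \sqrt{2} \sqrt{O}$)
$4868 - \left(11 c{\left(o \right)} - 25\right) = 4868 - \left(11 \sqrt{2} \sqrt{-20} - 25\right) = 4868 - \left(11 \sqrt{2} \cdot 2 i \sqrt{5} - 25\right) = 4868 - \left(11 \cdot 2 i \sqrt{10} - 25\right) = 4868 - \left(22 i \sqrt{10} - 25\right) = 4868 - \left(-25 + 22 i \sqrt{10}\right) = 4868 + \left(25 - 22 i \sqrt{10}\right) = 4893 - 22 i \sqrt{10}$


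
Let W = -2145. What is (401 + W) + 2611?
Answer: 867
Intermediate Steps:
(401 + W) + 2611 = (401 - 2145) + 2611 = -1744 + 2611 = 867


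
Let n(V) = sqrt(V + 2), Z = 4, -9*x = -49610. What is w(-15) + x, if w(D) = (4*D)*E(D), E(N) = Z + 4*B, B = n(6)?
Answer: 47450/9 - 480*sqrt(2) ≈ 4593.4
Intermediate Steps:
x = 49610/9 (x = -1/9*(-49610) = 49610/9 ≈ 5512.2)
n(V) = sqrt(2 + V)
B = 2*sqrt(2) (B = sqrt(2 + 6) = sqrt(8) = 2*sqrt(2) ≈ 2.8284)
E(N) = 4 + 8*sqrt(2) (E(N) = 4 + 4*(2*sqrt(2)) = 4 + 8*sqrt(2))
w(D) = 4*D*(4 + 8*sqrt(2)) (w(D) = (4*D)*(4 + 8*sqrt(2)) = 4*D*(4 + 8*sqrt(2)))
w(-15) + x = 16*(-15)*(1 + 2*sqrt(2)) + 49610/9 = (-240 - 480*sqrt(2)) + 49610/9 = 47450/9 - 480*sqrt(2)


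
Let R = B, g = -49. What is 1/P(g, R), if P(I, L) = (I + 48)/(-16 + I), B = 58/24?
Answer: 65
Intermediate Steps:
B = 29/12 (B = 58*(1/24) = 29/12 ≈ 2.4167)
R = 29/12 ≈ 2.4167
P(I, L) = (48 + I)/(-16 + I)
1/P(g, R) = 1/((48 - 49)/(-16 - 49)) = 1/(-1/(-65)) = 1/(-1/65*(-1)) = 1/(1/65) = 65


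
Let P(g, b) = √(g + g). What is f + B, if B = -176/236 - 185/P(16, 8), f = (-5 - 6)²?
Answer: 7095/59 - 185*√2/8 ≈ 87.551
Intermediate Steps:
P(g, b) = √2*√g (P(g, b) = √(2*g) = √2*√g)
f = 121 (f = (-11)² = 121)
B = -44/59 - 185*√2/8 (B = -176/236 - 185*√2/8 = -176*1/236 - 185*√2/8 = -44/59 - 185*√2/8 ≈ -33.449)
f + B = 121 + (-44/59 - 185*√2/8) = 7095/59 - 185*√2/8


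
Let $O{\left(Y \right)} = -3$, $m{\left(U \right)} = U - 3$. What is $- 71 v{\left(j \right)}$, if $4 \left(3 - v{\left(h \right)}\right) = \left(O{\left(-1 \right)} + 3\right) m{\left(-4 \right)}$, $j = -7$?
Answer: $-213$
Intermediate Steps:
$m{\left(U \right)} = -3 + U$
$v{\left(h \right)} = 3$ ($v{\left(h \right)} = 3 - \frac{\left(-3 + 3\right) \left(-3 - 4\right)}{4} = 3 - \frac{0 \left(-7\right)}{4} = 3 - 0 = 3 + 0 = 3$)
$- 71 v{\left(j \right)} = \left(-71\right) 3 = -213$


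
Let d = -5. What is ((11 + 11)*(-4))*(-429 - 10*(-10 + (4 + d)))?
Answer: 28072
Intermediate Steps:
((11 + 11)*(-4))*(-429 - 10*(-10 + (4 + d))) = ((11 + 11)*(-4))*(-429 - 10*(-10 + (4 - 5))) = (22*(-4))*(-429 - 10*(-10 - 1)) = -88*(-429 - 10*(-11)) = -88*(-429 + 110) = -88*(-319) = 28072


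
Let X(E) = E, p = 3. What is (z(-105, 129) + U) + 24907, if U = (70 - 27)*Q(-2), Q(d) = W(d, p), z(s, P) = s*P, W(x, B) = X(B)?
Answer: 11491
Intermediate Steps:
W(x, B) = B
z(s, P) = P*s
Q(d) = 3
U = 129 (U = (70 - 27)*3 = 43*3 = 129)
(z(-105, 129) + U) + 24907 = (129*(-105) + 129) + 24907 = (-13545 + 129) + 24907 = -13416 + 24907 = 11491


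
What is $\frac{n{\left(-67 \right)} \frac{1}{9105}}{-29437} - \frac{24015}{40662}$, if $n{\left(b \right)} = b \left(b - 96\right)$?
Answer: $- \frac{715226407553}{1210931912430} \approx -0.59064$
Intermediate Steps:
$n{\left(b \right)} = b \left(-96 + b\right)$
$\frac{n{\left(-67 \right)} \frac{1}{9105}}{-29437} - \frac{24015}{40662} = \frac{- 67 \left(-96 - 67\right) \frac{1}{9105}}{-29437} - \frac{24015}{40662} = \left(-67\right) \left(-163\right) \frac{1}{9105} \left(- \frac{1}{29437}\right) - \frac{8005}{13554} = 10921 \cdot \frac{1}{9105} \left(- \frac{1}{29437}\right) - \frac{8005}{13554} = \frac{10921}{9105} \left(- \frac{1}{29437}\right) - \frac{8005}{13554} = - \frac{10921}{268023885} - \frac{8005}{13554} = - \frac{715226407553}{1210931912430}$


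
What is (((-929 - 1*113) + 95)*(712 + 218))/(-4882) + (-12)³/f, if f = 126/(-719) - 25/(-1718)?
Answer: 5297717432631/484521413 ≈ 10934.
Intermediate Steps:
f = -198493/1235242 (f = 126*(-1/719) - 25*(-1/1718) = -126/719 + 25/1718 = -198493/1235242 ≈ -0.16069)
(((-929 - 1*113) + 95)*(712 + 218))/(-4882) + (-12)³/f = (((-929 - 1*113) + 95)*(712 + 218))/(-4882) + (-12)³/(-198493/1235242) = (((-929 - 113) + 95)*930)*(-1/4882) - 1728*(-1235242/198493) = ((-1042 + 95)*930)*(-1/4882) + 2134498176/198493 = -947*930*(-1/4882) + 2134498176/198493 = -880710*(-1/4882) + 2134498176/198493 = 440355/2441 + 2134498176/198493 = 5297717432631/484521413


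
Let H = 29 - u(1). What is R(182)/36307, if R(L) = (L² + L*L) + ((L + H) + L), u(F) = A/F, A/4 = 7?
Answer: 66613/36307 ≈ 1.8347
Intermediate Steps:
A = 28 (A = 4*7 = 28)
u(F) = 28/F
H = 1 (H = 29 - 28/1 = 29 - 28 = 1)
R(L) = 1 + 2*L + 2*L² (R(L) = (L² + L*L) + ((L + 1) + L) = (L² + L²) + ((1 + L) + L) = 2*L² + (1 + 2*L) = 1 + 2*L + 2*L²)
R(182)/36307 = (1 + 2*182 + 2*182²)/36307 = (1 + 364 + 2*33124)*(1/36307) = (1 + 364 + 66248)*(1/36307) = 66613*(1/36307) = 66613/36307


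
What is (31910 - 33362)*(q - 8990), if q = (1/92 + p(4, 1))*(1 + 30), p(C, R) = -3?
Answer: 303324615/23 ≈ 1.3188e+7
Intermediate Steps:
q = -8525/92 (q = (1/92 - 3)*(1 + 30) = (1/92 - 3)*31 = -275/92*31 = -8525/92 ≈ -92.663)
(31910 - 33362)*(q - 8990) = (31910 - 33362)*(-8525/92 - 8990) = -1452*(-835605/92) = 303324615/23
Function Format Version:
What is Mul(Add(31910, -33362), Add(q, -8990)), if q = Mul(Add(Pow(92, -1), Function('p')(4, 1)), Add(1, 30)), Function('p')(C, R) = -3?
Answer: Rational(303324615, 23) ≈ 1.3188e+7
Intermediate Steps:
q = Rational(-8525, 92) (q = Mul(Add(Pow(92, -1), -3), Add(1, 30)) = Mul(Add(Rational(1, 92), -3), 31) = Mul(Rational(-275, 92), 31) = Rational(-8525, 92) ≈ -92.663)
Mul(Add(31910, -33362), Add(q, -8990)) = Mul(Add(31910, -33362), Add(Rational(-8525, 92), -8990)) = Mul(-1452, Rational(-835605, 92)) = Rational(303324615, 23)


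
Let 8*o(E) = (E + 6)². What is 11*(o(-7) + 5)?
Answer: 451/8 ≈ 56.375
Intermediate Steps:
o(E) = (6 + E)²/8 (o(E) = (E + 6)²/8 = (6 + E)²/8)
11*(o(-7) + 5) = 11*((6 - 7)²/8 + 5) = 11*((⅛)*(-1)² + 5) = 11*((⅛)*1 + 5) = 11*(⅛ + 5) = 11*(41/8) = 451/8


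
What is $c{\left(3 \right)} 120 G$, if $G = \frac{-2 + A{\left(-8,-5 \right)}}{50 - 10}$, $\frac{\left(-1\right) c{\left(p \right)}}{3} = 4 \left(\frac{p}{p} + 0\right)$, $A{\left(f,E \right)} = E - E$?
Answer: $72$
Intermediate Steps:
$A{\left(f,E \right)} = 0$
$c{\left(p \right)} = -12$ ($c{\left(p \right)} = - 3 \cdot 4 \left(\frac{p}{p} + 0\right) = - 3 \cdot 4 \left(1 + 0\right) = - 3 \cdot 4 \cdot 1 = \left(-3\right) 4 = -12$)
$G = - \frac{1}{20}$ ($G = \frac{-2 + 0}{50 - 10} = - \frac{2}{40} = \left(-2\right) \frac{1}{40} = - \frac{1}{20} \approx -0.05$)
$c{\left(3 \right)} 120 G = \left(-12\right) 120 \left(- \frac{1}{20}\right) = \left(-1440\right) \left(- \frac{1}{20}\right) = 72$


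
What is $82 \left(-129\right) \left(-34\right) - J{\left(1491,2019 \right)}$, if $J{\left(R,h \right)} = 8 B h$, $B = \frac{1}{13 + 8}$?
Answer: $\frac{2512180}{7} \approx 3.5888 \cdot 10^{5}$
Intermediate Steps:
$B = \frac{1}{21} \approx 0.047619$
$J{\left(R,h \right)} = \frac{8 h}{21}$ ($J{\left(R,h \right)} = 8 \cdot \frac{1}{21} h = \frac{8 h}{21}$)
$82 \left(-129\right) \left(-34\right) - J{\left(1491,2019 \right)} = 82 \left(-129\right) \left(-34\right) - \frac{8}{21} \cdot 2019 = \left(-10578\right) \left(-34\right) - \frac{5384}{7} = 359652 - \frac{5384}{7} = \frac{2512180}{7}$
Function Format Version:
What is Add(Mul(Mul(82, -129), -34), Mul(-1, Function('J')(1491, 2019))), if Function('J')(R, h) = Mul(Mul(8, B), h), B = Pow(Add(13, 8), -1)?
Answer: Rational(2512180, 7) ≈ 3.5888e+5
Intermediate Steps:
B = Rational(1, 21) (B = Pow(21, -1) = Rational(1, 21) ≈ 0.047619)
Function('J')(R, h) = Mul(Rational(8, 21), h) (Function('J')(R, h) = Mul(Mul(8, Rational(1, 21)), h) = Mul(Rational(8, 21), h))
Add(Mul(Mul(82, -129), -34), Mul(-1, Function('J')(1491, 2019))) = Add(Mul(Mul(82, -129), -34), Mul(-1, Mul(Rational(8, 21), 2019))) = Add(Mul(-10578, -34), Mul(-1, Rational(5384, 7))) = Add(359652, Rational(-5384, 7)) = Rational(2512180, 7)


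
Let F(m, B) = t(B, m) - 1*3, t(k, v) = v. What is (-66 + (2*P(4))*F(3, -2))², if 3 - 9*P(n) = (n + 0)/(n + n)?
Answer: 4356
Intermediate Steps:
F(m, B) = -3 + m (F(m, B) = m - 1*3 = m - 3 = -3 + m)
P(n) = 5/18 (P(n) = ⅓ - (n + 0)/(9*(n + n)) = ⅓ - n/(9*(2*n)) = ⅓ - n*1/(2*n)/9 = ⅓ - ⅑*½ = ⅓ - 1/18 = 5/18)
(-66 + (2*P(4))*F(3, -2))² = (-66 + (2*(5/18))*(-3 + 3))² = (-66 + (5/9)*0)² = (-66 + 0)² = (-66)² = 4356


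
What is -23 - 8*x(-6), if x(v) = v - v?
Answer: -23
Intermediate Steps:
x(v) = 0
-23 - 8*x(-6) = -23 - 8*0 = -23 + 0 = -23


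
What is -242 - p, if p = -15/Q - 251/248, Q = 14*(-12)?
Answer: -209255/868 ≈ -241.08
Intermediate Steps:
Q = -168
p = -801/868 (p = -15/(-168) - 251/248 = -15*(-1/168) - 251*1/248 = 5/56 - 251/248 = -801/868 ≈ -0.92281)
-242 - p = -242 - 1*(-801/868) = -242 + 801/868 = -209255/868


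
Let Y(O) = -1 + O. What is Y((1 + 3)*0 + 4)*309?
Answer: 927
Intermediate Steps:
Y((1 + 3)*0 + 4)*309 = (-1 + ((1 + 3)*0 + 4))*309 = (-1 + (4*0 + 4))*309 = (-1 + (0 + 4))*309 = (-1 + 4)*309 = 3*309 = 927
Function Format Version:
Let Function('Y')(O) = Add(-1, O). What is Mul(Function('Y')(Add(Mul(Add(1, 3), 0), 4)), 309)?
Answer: 927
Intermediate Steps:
Mul(Function('Y')(Add(Mul(Add(1, 3), 0), 4)), 309) = Mul(Add(-1, Add(Mul(Add(1, 3), 0), 4)), 309) = Mul(Add(-1, Add(Mul(4, 0), 4)), 309) = Mul(Add(-1, Add(0, 4)), 309) = Mul(Add(-1, 4), 309) = Mul(3, 309) = 927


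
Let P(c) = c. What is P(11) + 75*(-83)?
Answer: -6214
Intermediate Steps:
P(11) + 75*(-83) = 11 + 75*(-83) = 11 - 6225 = -6214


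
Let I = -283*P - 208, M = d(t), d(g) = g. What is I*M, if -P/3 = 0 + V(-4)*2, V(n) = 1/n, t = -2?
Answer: 1265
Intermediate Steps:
P = 3/2 (P = -3*(0 + 2/(-4)) = -3*(0 - ¼*2) = -3*(0 - ½) = -3*(-½) = 3/2 ≈ 1.5000)
M = -2
I = -1265/2 (I = -283*3/2 - 208 = -849/2 - 208 = -1265/2 ≈ -632.50)
I*M = -1265/2*(-2) = 1265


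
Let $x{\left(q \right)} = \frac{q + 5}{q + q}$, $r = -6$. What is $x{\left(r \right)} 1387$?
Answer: $\frac{1387}{12} \approx 115.58$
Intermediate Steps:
$x{\left(q \right)} = \frac{5 + q}{2 q}$
$x{\left(r \right)} 1387 = \frac{5 - 6}{2 \left(-6\right)} 1387 = \frac{1}{2} \left(- \frac{1}{6}\right) \left(-1\right) 1387 = \frac{1}{12} \cdot 1387 = \frac{1387}{12}$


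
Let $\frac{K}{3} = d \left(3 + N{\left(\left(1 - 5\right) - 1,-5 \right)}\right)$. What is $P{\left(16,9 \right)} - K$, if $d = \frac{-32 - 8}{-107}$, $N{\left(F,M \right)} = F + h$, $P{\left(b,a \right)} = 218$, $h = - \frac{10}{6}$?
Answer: $\frac{23766}{107} \approx 222.11$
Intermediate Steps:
$h = - \frac{5}{3}$ ($h = \left(-10\right) \frac{1}{6} = - \frac{5}{3} \approx -1.6667$)
$N{\left(F,M \right)} = - \frac{5}{3} + F$ ($N{\left(F,M \right)} = F - \frac{5}{3} = - \frac{5}{3} + F$)
$d = \frac{40}{107}$ ($d = \left(-32 - 8\right) \left(- \frac{1}{107}\right) = \left(-40\right) \left(- \frac{1}{107}\right) = \frac{40}{107} \approx 0.37383$)
$K = - \frac{440}{107}$ ($K = 3 \frac{40 \left(3 + \left(- \frac{5}{3} + \left(\left(1 - 5\right) - 1\right)\right)\right)}{107} = 3 \frac{40 \left(3 - \frac{20}{3}\right)}{107} = 3 \cdot \frac{40}{107} \left(- \frac{11}{3}\right) = 3 \left(- \frac{440}{321}\right) = - \frac{440}{107} \approx -4.1122$)
$P{\left(16,9 \right)} - K = 218 - - \frac{440}{107} = 218 + \frac{440}{107} = \frac{23766}{107}$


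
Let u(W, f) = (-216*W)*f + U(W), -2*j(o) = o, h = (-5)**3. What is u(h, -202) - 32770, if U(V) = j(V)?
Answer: -10973415/2 ≈ -5.4867e+6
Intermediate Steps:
h = -125
j(o) = -o/2
U(V) = -V/2
u(W, f) = -W/2 - 216*W*f (u(W, f) = (-216*W)*f - W/2 = -216*W*f - W/2 = -W/2 - 216*W*f)
u(h, -202) - 32770 = (1/2)*(-125)*(-1 - 432*(-202)) - 32770 = (1/2)*(-125)*(-1 + 87264) - 32770 = (1/2)*(-125)*87263 - 32770 = -10907875/2 - 32770 = -10973415/2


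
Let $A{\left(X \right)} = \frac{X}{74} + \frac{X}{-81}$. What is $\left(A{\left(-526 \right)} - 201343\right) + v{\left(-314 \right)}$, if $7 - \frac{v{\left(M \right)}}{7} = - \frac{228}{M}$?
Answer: $- \frac{94717345169}{470529} \approx -2.013 \cdot 10^{5}$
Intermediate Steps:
$v{\left(M \right)} = 49 + \frac{1596}{M}$ ($v{\left(M \right)} = 49 - 7 \left(- \frac{228}{M}\right) = 49 + \frac{1596}{M}$)
$A{\left(X \right)} = \frac{7 X}{5994}$ ($A{\left(X \right)} = X \frac{1}{74} + X \left(- \frac{1}{81}\right) = \frac{X}{74} - \frac{X}{81} = \frac{7 X}{5994}$)
$\left(A{\left(-526 \right)} - 201343\right) + v{\left(-314 \right)} = \left(\frac{7}{5994} \left(-526\right) - 201343\right) + \left(49 + \frac{1596}{-314}\right) = \left(- \frac{1841}{2997} - 201343\right) + \left(49 + 1596 \left(- \frac{1}{314}\right)\right) = - \frac{603426812}{2997} + \left(49 - \frac{798}{157}\right) = - \frac{603426812}{2997} + \frac{6895}{157} = - \frac{94717345169}{470529}$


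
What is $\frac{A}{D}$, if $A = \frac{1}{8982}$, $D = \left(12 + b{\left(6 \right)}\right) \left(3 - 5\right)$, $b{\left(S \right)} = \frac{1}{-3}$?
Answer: $- \frac{1}{209580} \approx -4.7714 \cdot 10^{-6}$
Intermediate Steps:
$b{\left(S \right)} = - \frac{1}{3}$
$D = - \frac{70}{3}$ ($D = \left(12 - \frac{1}{3}\right) \left(3 - 5\right) = \frac{35 \left(3 - 5\right)}{3} = \frac{35}{3} \left(-2\right) = - \frac{70}{3} \approx -23.333$)
$A = \frac{1}{8982} \approx 0.00011133$
$\frac{A}{D} = \frac{1}{8982 \left(- \frac{70}{3}\right)} = \frac{1}{8982} \left(- \frac{3}{70}\right) = - \frac{1}{209580}$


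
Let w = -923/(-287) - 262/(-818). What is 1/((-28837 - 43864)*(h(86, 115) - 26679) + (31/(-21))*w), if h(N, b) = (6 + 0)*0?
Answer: 821681/1593724229245291 ≈ 5.1557e-10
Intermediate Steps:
w = 415104/117383 (w = -923*(-1/287) - 262*(-1/818) = 923/287 + 131/409 = 415104/117383 ≈ 3.5363)
h(N, b) = 0 (h(N, b) = 6*0 = 0)
1/((-28837 - 43864)*(h(86, 115) - 26679) + (31/(-21))*w) = 1/((-28837 - 43864)*(0 - 26679) + (31/(-21))*(415104/117383)) = 1/(-72701*(-26679) + (31*(-1/21))*(415104/117383)) = 1/(1939589979 - 31/21*415104/117383) = 1/(1939589979 - 4289408/821681) = 1/(1593724229245291/821681) = 821681/1593724229245291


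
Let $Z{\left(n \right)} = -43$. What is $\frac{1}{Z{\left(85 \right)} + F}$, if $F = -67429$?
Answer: $- \frac{1}{67472} \approx -1.4821 \cdot 10^{-5}$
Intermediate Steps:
$\frac{1}{Z{\left(85 \right)} + F} = \frac{1}{-43 - 67429} = \frac{1}{-67472} = - \frac{1}{67472}$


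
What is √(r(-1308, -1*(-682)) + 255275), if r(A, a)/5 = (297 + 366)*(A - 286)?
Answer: I*√5028835 ≈ 2242.5*I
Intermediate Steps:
r(A, a) = -948090 + 3315*A (r(A, a) = 5*((297 + 366)*(A - 286)) = 5*(663*(-286 + A)) = 5*(-189618 + 663*A) = -948090 + 3315*A)
√(r(-1308, -1*(-682)) + 255275) = √((-948090 + 3315*(-1308)) + 255275) = √((-948090 - 4336020) + 255275) = √(-5284110 + 255275) = √(-5028835) = I*√5028835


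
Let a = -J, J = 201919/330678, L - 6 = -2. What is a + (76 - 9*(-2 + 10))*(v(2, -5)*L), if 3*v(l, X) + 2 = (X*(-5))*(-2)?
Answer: -91909951/330678 ≈ -277.94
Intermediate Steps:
L = 4 (L = 6 - 2 = 4)
J = 201919/330678 (J = 201919*(1/330678) = 201919/330678 ≈ 0.61062)
v(l, X) = -2/3 + 10*X/3 (v(l, X) = -2/3 + ((X*(-5))*(-2))/3 = -2/3 + (-5*X*(-2))/3 = -2/3 + (10*X)/3 = -2/3 + 10*X/3)
a = -201919/330678 (a = -1*201919/330678 = -201919/330678 ≈ -0.61062)
a + (76 - 9*(-2 + 10))*(v(2, -5)*L) = -201919/330678 + (76 - 9*(-2 + 10))*((-2/3 + (10/3)*(-5))*4) = -201919/330678 + (76 - 9*8)*((-2/3 - 50/3)*4) = -201919/330678 + (76 - 72)*(-52/3*4) = -201919/330678 + 4*(-208/3) = -201919/330678 - 832/3 = -91909951/330678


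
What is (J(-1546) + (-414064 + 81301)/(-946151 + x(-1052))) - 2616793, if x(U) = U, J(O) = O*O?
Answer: -214708801668/947203 ≈ -2.2668e+5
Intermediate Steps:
J(O) = O²
(J(-1546) + (-414064 + 81301)/(-946151 + x(-1052))) - 2616793 = ((-1546)² + (-414064 + 81301)/(-946151 - 1052)) - 2616793 = (2390116 - 332763/(-947203)) - 2616793 = (2390116 - 332763*(-1/947203)) - 2616793 = (2390116 + 332763/947203) - 2616793 = 2263925378311/947203 - 2616793 = -214708801668/947203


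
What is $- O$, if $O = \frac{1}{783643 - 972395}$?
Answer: $\frac{1}{188752} \approx 5.298 \cdot 10^{-6}$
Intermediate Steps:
$O = - \frac{1}{188752}$ ($O = \frac{1}{-188752} = - \frac{1}{188752} \approx -5.298 \cdot 10^{-6}$)
$- O = \left(-1\right) \left(- \frac{1}{188752}\right) = \frac{1}{188752}$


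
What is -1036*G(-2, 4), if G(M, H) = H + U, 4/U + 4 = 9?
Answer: -24864/5 ≈ -4972.8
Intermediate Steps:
U = ⅘ (U = 4/(-4 + 9) = 4/5 = 4*(⅕) = ⅘ ≈ 0.80000)
G(M, H) = ⅘ + H (G(M, H) = H + ⅘ = ⅘ + H)
-1036*G(-2, 4) = -1036*(⅘ + 4) = -1036*24/5 = -24864/5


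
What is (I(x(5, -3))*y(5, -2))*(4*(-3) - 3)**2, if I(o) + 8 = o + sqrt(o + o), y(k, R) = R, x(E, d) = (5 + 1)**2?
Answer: -12600 - 2700*sqrt(2) ≈ -16418.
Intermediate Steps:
x(E, d) = 36 (x(E, d) = 6**2 = 36)
I(o) = -8 + o + sqrt(2)*sqrt(o) (I(o) = -8 + (o + sqrt(o + o)) = -8 + (o + sqrt(2*o)) = -8 + (o + sqrt(2)*sqrt(o)) = -8 + o + sqrt(2)*sqrt(o))
(I(x(5, -3))*y(5, -2))*(4*(-3) - 3)**2 = ((-8 + 36 + sqrt(2)*sqrt(36))*(-2))*(4*(-3) - 3)**2 = ((-8 + 36 + sqrt(2)*6)*(-2))*(-12 - 3)**2 = ((-8 + 36 + 6*sqrt(2))*(-2))*(-15)**2 = ((28 + 6*sqrt(2))*(-2))*225 = (-56 - 12*sqrt(2))*225 = -12600 - 2700*sqrt(2)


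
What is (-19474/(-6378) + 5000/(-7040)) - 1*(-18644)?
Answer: 10465521103/561264 ≈ 18646.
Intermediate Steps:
(-19474/(-6378) + 5000/(-7040)) - 1*(-18644) = (-19474*(-1/6378) + 5000*(-1/7040)) + 18644 = (9737/3189 - 125/176) + 18644 = 1315087/561264 + 18644 = 10465521103/561264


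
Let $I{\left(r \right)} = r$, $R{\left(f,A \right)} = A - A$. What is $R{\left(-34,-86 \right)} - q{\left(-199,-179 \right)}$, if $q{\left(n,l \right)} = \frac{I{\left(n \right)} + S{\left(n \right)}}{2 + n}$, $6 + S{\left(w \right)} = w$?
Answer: $- \frac{404}{197} \approx -2.0508$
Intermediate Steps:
$R{\left(f,A \right)} = 0$
$S{\left(w \right)} = -6 + w$
$q{\left(n,l \right)} = \frac{-6 + 2 n}{2 + n}$ ($q{\left(n,l \right)} = \frac{n + \left(-6 + n\right)}{2 + n} = \frac{-6 + 2 n}{2 + n}$)
$R{\left(-34,-86 \right)} - q{\left(-199,-179 \right)} = 0 - \frac{2 \left(-3 - 199\right)}{2 - 199} = 0 - 2 \frac{1}{-197} \left(-202\right) = 0 - 2 \left(- \frac{1}{197}\right) \left(-202\right) = 0 - \frac{404}{197} = - \frac{404}{197}$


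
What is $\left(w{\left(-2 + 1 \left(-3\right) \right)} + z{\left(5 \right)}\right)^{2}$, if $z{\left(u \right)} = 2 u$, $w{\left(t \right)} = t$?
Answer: $25$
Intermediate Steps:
$\left(w{\left(-2 + 1 \left(-3\right) \right)} + z{\left(5 \right)}\right)^{2} = \left(\left(-2 + 1 \left(-3\right)\right) + 2 \cdot 5\right)^{2} = \left(\left(-2 - 3\right) + 10\right)^{2} = \left(-5 + 10\right)^{2} = 5^{2} = 25$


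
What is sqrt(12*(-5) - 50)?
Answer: I*sqrt(110) ≈ 10.488*I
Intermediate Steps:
sqrt(12*(-5) - 50) = sqrt(-60 - 50) = sqrt(-110) = I*sqrt(110)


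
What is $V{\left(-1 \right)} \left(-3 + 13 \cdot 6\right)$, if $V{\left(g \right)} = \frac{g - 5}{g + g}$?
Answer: $225$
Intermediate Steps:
$V{\left(g \right)} = \frac{-5 + g}{2 g}$
$V{\left(-1 \right)} \left(-3 + 13 \cdot 6\right) = \frac{-5 - 1}{2 \left(-1\right)} \left(-3 + 13 \cdot 6\right) = \frac{1}{2} \left(-1\right) \left(-6\right) \left(-3 + 78\right) = 3 \cdot 75 = 225$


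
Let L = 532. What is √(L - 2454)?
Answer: 31*I*√2 ≈ 43.841*I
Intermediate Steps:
√(L - 2454) = √(532 - 2454) = √(-1922) = 31*I*√2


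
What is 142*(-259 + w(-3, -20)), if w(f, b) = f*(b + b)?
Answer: -19738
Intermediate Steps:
w(f, b) = 2*b*f (w(f, b) = f*(2*b) = 2*b*f)
142*(-259 + w(-3, -20)) = 142*(-259 + 2*(-20)*(-3)) = 142*(-259 + 120) = 142*(-139) = -19738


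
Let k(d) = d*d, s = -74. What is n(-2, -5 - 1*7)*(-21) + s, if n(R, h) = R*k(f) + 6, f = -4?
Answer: 472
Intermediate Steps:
k(d) = d²
n(R, h) = 6 + 16*R (n(R, h) = R*(-4)² + 6 = R*16 + 6 = 16*R + 6 = 6 + 16*R)
n(-2, -5 - 1*7)*(-21) + s = (6 + 16*(-2))*(-21) - 74 = (6 - 32)*(-21) - 74 = -26*(-21) - 74 = 546 - 74 = 472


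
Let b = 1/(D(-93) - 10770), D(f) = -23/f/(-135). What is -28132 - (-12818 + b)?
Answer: -2070718837567/135217373 ≈ -15314.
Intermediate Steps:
D(f) = 23/(135*f) (D(f) = -23/f*(-1/135) = 23/(135*f))
b = -12555/135217373 (b = 1/((23/135)/(-93) - 10770) = 1/((23/135)*(-1/93) - 10770) = 1/(-23/12555 - 10770) = 1/(-135217373/12555) = -12555/135217373 ≈ -9.2851e-5)
-28132 - (-12818 + b) = -28132 - (-12818 - 12555/135217373) = -28132 - 1*(-1733216299669/135217373) = -28132 + 1733216299669/135217373 = -2070718837567/135217373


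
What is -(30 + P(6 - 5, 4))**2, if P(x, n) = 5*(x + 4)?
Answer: -3025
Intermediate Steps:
P(x, n) = 20 + 5*x (P(x, n) = 5*(4 + x) = 20 + 5*x)
-(30 + P(6 - 5, 4))**2 = -(30 + (20 + 5*(6 - 5)))**2 = -(30 + (20 + 5*1))**2 = -(30 + (20 + 5))**2 = -(30 + 25)**2 = -1*55**2 = -1*3025 = -3025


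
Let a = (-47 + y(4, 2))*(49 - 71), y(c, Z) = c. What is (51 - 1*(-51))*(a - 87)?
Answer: 87618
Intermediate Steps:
a = 946 (a = (-47 + 4)*(49 - 71) = -43*(-22) = 946)
(51 - 1*(-51))*(a - 87) = (51 - 1*(-51))*(946 - 87) = (51 + 51)*859 = 102*859 = 87618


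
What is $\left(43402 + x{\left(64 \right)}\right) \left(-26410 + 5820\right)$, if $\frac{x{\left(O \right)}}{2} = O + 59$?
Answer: $-898712320$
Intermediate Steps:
$x{\left(O \right)} = 118 + 2 O$ ($x{\left(O \right)} = 2 \left(O + 59\right) = 2 \left(59 + O\right) = 118 + 2 O$)
$\left(43402 + x{\left(64 \right)}\right) \left(-26410 + 5820\right) = \left(43402 + \left(118 + 2 \cdot 64\right)\right) \left(-26410 + 5820\right) = \left(43402 + \left(118 + 128\right)\right) \left(-20590\right) = \left(43402 + 246\right) \left(-20590\right) = 43648 \left(-20590\right) = -898712320$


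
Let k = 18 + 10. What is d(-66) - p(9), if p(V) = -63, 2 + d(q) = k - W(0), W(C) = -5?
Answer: 94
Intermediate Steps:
k = 28
d(q) = 31 (d(q) = -2 + (28 - 1*(-5)) = -2 + (28 + 5) = -2 + 33 = 31)
d(-66) - p(9) = 31 - 1*(-63) = 31 + 63 = 94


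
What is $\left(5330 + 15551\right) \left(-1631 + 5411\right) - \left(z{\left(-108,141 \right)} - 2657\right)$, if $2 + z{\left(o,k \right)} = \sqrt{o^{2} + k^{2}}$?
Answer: $78932839 - 3 \sqrt{3505} \approx 7.8933 \cdot 10^{7}$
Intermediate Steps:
$z{\left(o,k \right)} = -2 + \sqrt{k^{2} + o^{2}}$ ($z{\left(o,k \right)} = -2 + \sqrt{o^{2} + k^{2}} = -2 + \sqrt{k^{2} + o^{2}}$)
$\left(5330 + 15551\right) \left(-1631 + 5411\right) - \left(z{\left(-108,141 \right)} - 2657\right) = \left(5330 + 15551\right) \left(-1631 + 5411\right) - \left(\left(-2 + \sqrt{141^{2} + \left(-108\right)^{2}}\right) - 2657\right) = 20881 \cdot 3780 - \left(\left(-2 + \sqrt{19881 + 11664}\right) - 2657\right) = 78930180 - \left(\left(-2 + \sqrt{31545}\right) - 2657\right) = 78930180 - \left(\left(-2 + 3 \sqrt{3505}\right) - 2657\right) = 78930180 - \left(-2659 + 3 \sqrt{3505}\right) = 78930180 + \left(2659 - 3 \sqrt{3505}\right) = 78932839 - 3 \sqrt{3505}$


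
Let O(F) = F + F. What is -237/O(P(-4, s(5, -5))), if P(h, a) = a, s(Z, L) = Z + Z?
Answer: -237/20 ≈ -11.850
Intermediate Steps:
s(Z, L) = 2*Z
O(F) = 2*F
-237/O(P(-4, s(5, -5))) = -237/(2*(2*5)) = -237/(2*10) = -237/20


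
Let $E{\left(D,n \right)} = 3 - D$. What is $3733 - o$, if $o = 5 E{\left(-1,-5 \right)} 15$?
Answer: $3433$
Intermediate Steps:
$o = 300$ ($o = 5 \left(3 - -1\right) 15 = 5 \left(3 + 1\right) 15 = 5 \cdot 4 \cdot 15 = 20 \cdot 15 = 300$)
$3733 - o = 3733 - 300 = 3433$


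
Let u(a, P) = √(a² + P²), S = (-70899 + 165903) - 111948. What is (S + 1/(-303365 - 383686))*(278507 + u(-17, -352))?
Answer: -3242209202127515/687051 - 11641392145*√124193/687051 ≈ -4.7250e+9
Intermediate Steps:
S = -16944 (S = 95004 - 111948 = -16944)
u(a, P) = √(P² + a²)
(S + 1/(-303365 - 383686))*(278507 + u(-17, -352)) = (-16944 + 1/(-303365 - 383686))*(278507 + √((-352)² + (-17)²)) = (-16944 + 1/(-687051))*(278507 + √(123904 + 289)) = (-16944 - 1/687051)*(278507 + √124193) = -11641392145*(278507 + √124193)/687051 = -3242209202127515/687051 - 11641392145*√124193/687051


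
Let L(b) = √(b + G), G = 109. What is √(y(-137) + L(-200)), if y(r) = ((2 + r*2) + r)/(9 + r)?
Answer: √(818 + 256*I*√91)/16 ≈ 2.5745 + 1.8527*I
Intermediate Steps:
L(b) = √(109 + b) (L(b) = √(b + 109) = √(109 + b))
y(r) = (2 + 3*r)/(9 + r) (y(r) = ((2 + 2*r) + r)/(9 + r) = (2 + 3*r)/(9 + r))
√(y(-137) + L(-200)) = √((2 + 3*(-137))/(9 - 137) + √(109 - 200)) = √((2 - 411)/(-128) + √(-91)) = √(-1/128*(-409) + I*√91) = √(409/128 + I*√91)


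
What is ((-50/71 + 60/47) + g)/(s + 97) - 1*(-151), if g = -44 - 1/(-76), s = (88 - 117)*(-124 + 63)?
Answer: 71448228361/473239992 ≈ 150.98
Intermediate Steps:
s = 1769 (s = -29*(-61) = 1769)
g = -3343/76 (g = -44 - 1*(-1/76) = -44 + 1/76 = -3343/76 ≈ -43.987)
((-50/71 + 60/47) + g)/(s + 97) - 1*(-151) = ((-50/71 + 60/47) - 3343/76)/(1769 + 97) - 1*(-151) = ((-50*1/71 + 60*(1/47)) - 3343/76)/1866 + 151 = ((-50/71 + 60/47) - 3343/76)*(1/1866) + 151 = (1910/3337 - 3343/76)*(1/1866) + 151 = -11010431/253612*1/1866 + 151 = -11010431/473239992 + 151 = 71448228361/473239992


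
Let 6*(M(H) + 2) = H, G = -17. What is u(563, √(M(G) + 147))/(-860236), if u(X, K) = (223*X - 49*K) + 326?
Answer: -125875/860236 + 49*√5118/5161416 ≈ -0.14565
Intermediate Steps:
M(H) = -2 + H/6
u(X, K) = 326 - 49*K + 223*X (u(X, K) = (-49*K + 223*X) + 326 = 326 - 49*K + 223*X)
u(563, √(M(G) + 147))/(-860236) = (326 - 49*√((-2 + (⅙)*(-17)) + 147) + 223*563)/(-860236) = (326 - 49*√((-2 - 17/6) + 147) + 125549)*(-1/860236) = (326 - 49*√(-29/6 + 147) + 125549)*(-1/860236) = (326 - 49*√5118/6 + 125549)*(-1/860236) = (125875 - 49*√5118/6)*(-1/860236) = -125875/860236 + 49*√5118/5161416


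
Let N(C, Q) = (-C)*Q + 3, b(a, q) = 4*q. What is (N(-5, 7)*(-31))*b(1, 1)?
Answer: -4712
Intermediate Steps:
N(C, Q) = 3 - C*Q (N(C, Q) = -C*Q + 3 = 3 - C*Q)
(N(-5, 7)*(-31))*b(1, 1) = ((3 - 1*(-5)*7)*(-31))*(4*1) = ((3 + 35)*(-31))*4 = (38*(-31))*4 = -1178*4 = -4712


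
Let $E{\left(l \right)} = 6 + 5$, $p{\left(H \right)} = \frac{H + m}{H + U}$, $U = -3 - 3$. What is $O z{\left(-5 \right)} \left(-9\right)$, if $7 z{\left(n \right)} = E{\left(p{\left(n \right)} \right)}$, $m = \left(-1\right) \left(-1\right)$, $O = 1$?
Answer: $- \frac{99}{7} \approx -14.143$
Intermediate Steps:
$U = -6$
$m = 1$
$p{\left(H \right)} = \frac{1 + H}{-6 + H}$ ($p{\left(H \right)} = \frac{H + 1}{H - 6} = \frac{1 + H}{-6 + H}$)
$E{\left(l \right)} = 11$
$z{\left(n \right)} = \frac{11}{7}$ ($z{\left(n \right)} = \frac{1}{7} \cdot 11 = \frac{11}{7}$)
$O z{\left(-5 \right)} \left(-9\right) = 1 \cdot \frac{11}{7} \left(-9\right) = \frac{11}{7} \left(-9\right) = - \frac{99}{7}$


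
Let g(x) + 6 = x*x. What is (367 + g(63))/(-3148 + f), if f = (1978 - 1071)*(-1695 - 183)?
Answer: -2165/853247 ≈ -0.0025374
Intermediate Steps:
g(x) = -6 + x² (g(x) = -6 + x*x = -6 + x²)
f = -1703346 (f = 907*(-1878) = -1703346)
(367 + g(63))/(-3148 + f) = (367 + (-6 + 63²))/(-3148 - 1703346) = (367 + (-6 + 3969))/(-1706494) = (367 + 3963)*(-1/1706494) = 4330*(-1/1706494) = -2165/853247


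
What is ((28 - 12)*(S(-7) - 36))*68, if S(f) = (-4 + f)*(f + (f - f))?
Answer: 44608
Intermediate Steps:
S(f) = f*(-4 + f) (S(f) = (-4 + f)*(f + 0) = (-4 + f)*f = f*(-4 + f))
((28 - 12)*(S(-7) - 36))*68 = ((28 - 12)*(-7*(-4 - 7) - 36))*68 = (16*(-7*(-11) - 36))*68 = (16*(77 - 36))*68 = (16*41)*68 = 656*68 = 44608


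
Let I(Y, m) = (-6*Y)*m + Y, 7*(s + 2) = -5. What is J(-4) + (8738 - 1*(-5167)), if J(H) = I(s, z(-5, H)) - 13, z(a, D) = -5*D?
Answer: 14215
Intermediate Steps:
s = -19/7 (s = -2 + (1/7)*(-5) = -2 - 5/7 = -19/7 ≈ -2.7143)
I(Y, m) = Y - 6*Y*m (I(Y, m) = -6*Y*m + Y = Y - 6*Y*m)
J(H) = -110/7 - 570*H/7 (J(H) = -19*(1 - (-30)*H)/7 - 13 = -19*(1 + 30*H)/7 - 13 = (-19/7 - 570*H/7) - 13 = -110/7 - 570*H/7)
J(-4) + (8738 - 1*(-5167)) = (-110/7 - 570/7*(-4)) + (8738 - 1*(-5167)) = (-110/7 + 2280/7) + (8738 + 5167) = 310 + 13905 = 14215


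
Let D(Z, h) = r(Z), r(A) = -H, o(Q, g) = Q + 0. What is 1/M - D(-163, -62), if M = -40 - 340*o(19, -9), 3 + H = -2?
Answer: -32501/6500 ≈ -5.0002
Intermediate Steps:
H = -5 (H = -3 - 2 = -5)
o(Q, g) = Q
r(A) = 5 (r(A) = -1*(-5) = 5)
M = -6500 (M = -40 - 340*19 = -40 - 6460 = -6500)
D(Z, h) = 5
1/M - D(-163, -62) = 1/(-6500) - 1*5 = -1/6500 - 5 = -32501/6500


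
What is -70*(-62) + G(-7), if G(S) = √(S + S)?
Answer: 4340 + I*√14 ≈ 4340.0 + 3.7417*I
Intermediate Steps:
G(S) = √2*√S (G(S) = √(2*S) = √2*√S)
-70*(-62) + G(-7) = -70*(-62) + √2*√(-7) = 4340 + √2*(I*√7) = 4340 + I*√14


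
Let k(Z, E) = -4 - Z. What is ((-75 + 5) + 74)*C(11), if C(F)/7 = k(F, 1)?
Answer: -420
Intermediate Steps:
C(F) = -28 - 7*F (C(F) = 7*(-4 - F) = -28 - 7*F)
((-75 + 5) + 74)*C(11) = ((-75 + 5) + 74)*(-28 - 7*11) = (-70 + 74)*(-28 - 77) = 4*(-105) = -420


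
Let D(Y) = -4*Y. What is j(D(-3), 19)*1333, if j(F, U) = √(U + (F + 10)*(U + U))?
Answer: 3999*√95 ≈ 38977.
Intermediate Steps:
j(F, U) = √(U + 2*U*(10 + F)) (j(F, U) = √(U + (10 + F)*(2*U)) = √(U + 2*U*(10 + F)))
j(D(-3), 19)*1333 = √(19*(21 + 2*(-4*(-3))))*1333 = √(19*(21 + 2*12))*1333 = √(19*(21 + 24))*1333 = √(19*45)*1333 = √855*1333 = (3*√95)*1333 = 3999*√95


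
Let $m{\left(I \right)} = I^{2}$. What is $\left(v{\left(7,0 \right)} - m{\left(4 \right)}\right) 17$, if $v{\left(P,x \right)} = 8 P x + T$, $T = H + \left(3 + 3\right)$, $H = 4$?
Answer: $-102$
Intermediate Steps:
$T = 10$ ($T = 4 + \left(3 + 3\right) = 4 + 6 = 10$)
$v{\left(P,x \right)} = 10 + 8 P x$ ($v{\left(P,x \right)} = 8 P x + 10 = 10 + 8 P x$)
$\left(v{\left(7,0 \right)} - m{\left(4 \right)}\right) 17 = \left(\left(10 + 8 \cdot 7 \cdot 0\right) - 4^{2}\right) 17 = \left(\left(10 + 0\right) - 16\right) 17 = \left(10 - 16\right) 17 = \left(-6\right) 17 = -102$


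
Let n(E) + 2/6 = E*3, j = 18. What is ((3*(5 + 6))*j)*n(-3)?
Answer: -5544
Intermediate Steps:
n(E) = -1/3 + 3*E (n(E) = -1/3 + E*3 = -1/3 + 3*E)
((3*(5 + 6))*j)*n(-3) = ((3*(5 + 6))*18)*(-1/3 + 3*(-3)) = ((3*11)*18)*(-1/3 - 9) = (33*18)*(-28/3) = 594*(-28/3) = -5544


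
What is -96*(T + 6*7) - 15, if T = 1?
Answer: -4143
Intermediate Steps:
-96*(T + 6*7) - 15 = -96*(1 + 6*7) - 15 = -96*(1 + 42) - 15 = -96*43 - 15 = -4128 - 15 = -4143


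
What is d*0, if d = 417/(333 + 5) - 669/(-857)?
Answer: 0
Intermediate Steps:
d = 583491/289666 (d = 417/338 - 669*(-1/857) = 417*(1/338) + 669/857 = 417/338 + 669/857 = 583491/289666 ≈ 2.0144)
d*0 = (583491/289666)*0 = 0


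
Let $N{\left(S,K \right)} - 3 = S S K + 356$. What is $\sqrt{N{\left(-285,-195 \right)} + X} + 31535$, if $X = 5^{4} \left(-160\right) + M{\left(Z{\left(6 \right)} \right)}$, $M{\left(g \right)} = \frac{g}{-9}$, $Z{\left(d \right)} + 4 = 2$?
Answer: $31535 + \frac{i \sqrt{143446642}}{3} \approx 31535.0 + 3992.3 i$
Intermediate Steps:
$Z{\left(d \right)} = -2$ ($Z{\left(d \right)} = -4 + 2 = -2$)
$N{\left(S,K \right)} = 359 + K S^{2}$ ($N{\left(S,K \right)} = 3 + \left(S S K + 356\right) = 3 + \left(S^{2} K + 356\right) = 3 + \left(K S^{2} + 356\right) = 3 + \left(356 + K S^{2}\right) = 359 + K S^{2}$)
$M{\left(g \right)} = - \frac{g}{9}$ ($M{\left(g \right)} = g \left(- \frac{1}{9}\right) = - \frac{g}{9}$)
$X = - \frac{899998}{9}$ ($X = 5^{4} \left(-160\right) - - \frac{2}{9} = 625 \left(-160\right) + \frac{2}{9} = -100000 + \frac{2}{9} = - \frac{899998}{9} \approx -1.0 \cdot 10^{5}$)
$\sqrt{N{\left(-285,-195 \right)} + X} + 31535 = \sqrt{\left(359 - 195 \left(-285\right)^{2}\right) - \frac{899998}{9}} + 31535 = \sqrt{\left(359 - 15838875\right) - \frac{899998}{9}} + 31535 = \sqrt{-15838516 - \frac{899998}{9}} + 31535 = \sqrt{- \frac{143446642}{9}} + 31535 = \frac{i \sqrt{143446642}}{3} + 31535 = 31535 + \frac{i \sqrt{143446642}}{3}$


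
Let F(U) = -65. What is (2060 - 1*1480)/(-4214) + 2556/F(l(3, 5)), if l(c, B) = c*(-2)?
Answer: -5404342/136955 ≈ -39.461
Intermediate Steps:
l(c, B) = -2*c
(2060 - 1*1480)/(-4214) + 2556/F(l(3, 5)) = (2060 - 1*1480)/(-4214) + 2556/(-65) = (2060 - 1480)*(-1/4214) + 2556*(-1/65) = 580*(-1/4214) - 2556/65 = -290/2107 - 2556/65 = -5404342/136955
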